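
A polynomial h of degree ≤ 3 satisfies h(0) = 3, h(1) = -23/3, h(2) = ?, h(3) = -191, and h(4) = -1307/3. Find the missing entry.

-181/3

On equispaced nodes a degree-3 polynomial has vanishing fourth forward difference, so
  h(0) - 4·h(1) + 6·h(2) - 4·h(3) + h(4) = 0.
Substituting the known values and solving for h(2):
  6·h(2) = -362
  h(2) = -181/3.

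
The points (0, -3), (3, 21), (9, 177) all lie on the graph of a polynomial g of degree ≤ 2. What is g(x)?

g(x) = 2x^2 + 2x - 3

Write g(x) = ax^2 + bx + c. Substituting each data point gives a linear system:
  c = -3
  9a + 3b + c = 21
  81a + 9b + c = 177
Solving the system yields a = 2, b = 2, c = -3.
So g(x) = 2x^2 + 2x - 3.
Check: g(3) = 21. ✓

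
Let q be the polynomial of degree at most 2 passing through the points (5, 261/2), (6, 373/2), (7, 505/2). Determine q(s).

Using the Lagrange interpolation formula with nodes 5, 6, 7:
  L_0(s) = (s - 6)(s - 7) / 2
  L_1(s) = (s - 5)(s - 7) / -1
  L_2(s) = (s - 5)(s - 6) / 2
Then q(s) = 261/2·L_0(s) + 373/2·L_1(s) + 505/2·L_2(s).
Expanding and collecting terms gives q(s) = 5s² + s + 1/2.
Check: q(5) = 261/2. ✓

q(s) = 5s^2 + s + 1/2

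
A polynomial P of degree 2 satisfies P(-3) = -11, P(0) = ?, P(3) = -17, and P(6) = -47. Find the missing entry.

On equispaced nodes a degree-2 polynomial has vanishing third forward difference, so
  - P(-3) + 3·P(0) - 3·P(3) + P(6) = 0.
Substituting the known values and solving for P(0):
  3·P(0) = -15
  P(0) = -5.

-5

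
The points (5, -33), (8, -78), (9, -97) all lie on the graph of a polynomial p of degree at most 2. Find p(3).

Write p(s) = as^2 + bs + c. Substituting each data point gives a linear system:
  25a + 5b + c = -33
  64a + 8b + c = -78
  81a + 9b + c = -97
Solving the system yields a = -1, b = -2, c = 2.
So p(s) = -s² - 2s + 2.
Then p(3) = -13.

-13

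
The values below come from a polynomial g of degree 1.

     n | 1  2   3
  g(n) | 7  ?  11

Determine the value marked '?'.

The 2 known points determine the degree-1 polynomial uniquely.
Write g(n) = an + b. Substituting each data point gives a linear system:
  a + b = 7
  3a + b = 11
Solving the system yields a = 2, b = 5.
So g(n) = 2n + 5.
Then g(2) = 9.

9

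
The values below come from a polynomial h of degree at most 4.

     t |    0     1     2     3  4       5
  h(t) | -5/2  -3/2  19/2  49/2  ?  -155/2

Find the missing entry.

27/2

The 5 known points determine the degree-4 polynomial uniquely.
Write h(t) = at^4 + bt^3 + ct^2 + dt + e. Substituting each data point gives a linear system:
  e = -5/2
  a + b + c + d + e = -3/2
  16a + 8b + 4c + 2d + e = 19/2
  81a + 27b + 9c + 3d + e = 49/2
  625a + 125b + 25c + 5d + e = -155/2
Solving the system yields a = -1, b = 5, c = -3, d = 0, e = -5/2.
So h(t) = -t⁴ + 5t³ - 3t² - 5/2.
Then h(4) = 27/2.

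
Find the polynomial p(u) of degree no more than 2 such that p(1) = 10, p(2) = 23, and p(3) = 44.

Using the Lagrange interpolation formula with nodes 1, 2, 3:
  L_0(u) = (u - 2)(u - 3) / 2
  L_1(u) = (u - 1)(u - 3) / -1
  L_2(u) = (u - 1)(u - 2) / 2
Then p(u) = 10·L_0(u) + 23·L_1(u) + 44·L_2(u).
Expanding and collecting terms gives p(u) = 4u^2 + u + 5.
Check: p(3) = 44. ✓

p(u) = 4u^2 + u + 5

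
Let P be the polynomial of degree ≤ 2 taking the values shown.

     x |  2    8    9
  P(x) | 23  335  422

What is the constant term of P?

-1

Write P(x) = ax^2 + bx + c. Substituting each data point gives a linear system:
  4a + 2b + c = 23
  64a + 8b + c = 335
  81a + 9b + c = 422
Solving the system yields a = 5, b = 2, c = -1.
So P(x) = 5x^2 + 2x - 1.
The constant term is -1.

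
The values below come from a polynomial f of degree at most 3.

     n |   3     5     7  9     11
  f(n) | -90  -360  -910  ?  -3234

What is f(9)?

The 4 known points determine the degree-3 polynomial uniquely.
Write f(n) = an^3 + bn^2 + cn + d. Substituting each data point gives a linear system:
  27a + 9b + 3c + d = -90
  125a + 25b + 5c + d = -360
  343a + 49b + 7c + d = -910
  1331a + 121b + 11c + d = -3234
Solving the system yields a = -2, b = -5, c = 3, d = 0.
So f(n) = -2n^3 - 5n^2 + 3n.
Then f(9) = -1836.

-1836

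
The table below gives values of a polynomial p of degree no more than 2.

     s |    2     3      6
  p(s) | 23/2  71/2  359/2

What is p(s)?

p(s) = 6s^2 - 6s - 1/2

Write p(s) = as^2 + bs + c. Substituting each data point gives a linear system:
  4a + 2b + c = 23/2
  9a + 3b + c = 71/2
  36a + 6b + c = 359/2
Solving the system yields a = 6, b = -6, c = -1/2.
So p(s) = 6s² - 6s - 1/2.
Check: p(3) = 71/2. ✓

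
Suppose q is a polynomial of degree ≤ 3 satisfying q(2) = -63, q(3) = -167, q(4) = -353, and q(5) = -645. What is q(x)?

Write q(x) = ax^3 + bx^2 + cx + d. Substituting each data point gives a linear system:
  8a + 4b + 2c + d = -63
  27a + 9b + 3c + d = -167
  64a + 16b + 4c + d = -353
  125a + 25b + 5c + d = -645
Solving the system yields a = -4, b = -5, c = -3, d = -5.
So q(x) = -4x³ - 5x² - 3x - 5.
Check: q(5) = -645. ✓

q(x) = -4x^3 - 5x^2 - 3x - 5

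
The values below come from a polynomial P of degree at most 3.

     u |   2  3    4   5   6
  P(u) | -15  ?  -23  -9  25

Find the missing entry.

-23

On equispaced nodes a degree-3 polynomial has vanishing fourth forward difference, so
  P(2) - 4·P(3) + 6·P(4) - 4·P(5) + P(6) = 0.
Substituting the known values and solving for P(3):
  -4·P(3) = 92
  P(3) = -23.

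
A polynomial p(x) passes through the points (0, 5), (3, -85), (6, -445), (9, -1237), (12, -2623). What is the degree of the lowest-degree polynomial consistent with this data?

3

Forward differences of the values at x = 0, 3, 6, 9, 12:
  p  : 5  -85  -445  -1237  -2623
  Δ  : -90  -360  -792  -1386
  Δ^2: -270  -432  -594
  Δ^3: -162  -162
  Δ^4: 0
The third differences are constant (-162) and nonzero, while all higher differences vanish, so the minimal degree is 3.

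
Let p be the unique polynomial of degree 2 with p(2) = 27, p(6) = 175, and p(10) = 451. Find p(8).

Write p(t) = at^2 + bt + c. Substituting each data point gives a linear system:
  4a + 2b + c = 27
  36a + 6b + c = 175
  100a + 10b + c = 451
Solving the system yields a = 4, b = 5, c = 1.
So p(t) = 4t^2 + 5t + 1.
Then p(8) = 297.

297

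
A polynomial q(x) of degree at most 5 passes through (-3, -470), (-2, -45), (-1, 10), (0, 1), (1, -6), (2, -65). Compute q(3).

Write q(x) = ax^5 + bx^4 + cx^3 + dx^2 + ex + k. Substituting each data point gives a linear system:
  -243a + 81b - 27c + 9d - 3e + k = -470
  -32a + 16b - 8c + 4d - 2e + k = -45
  -a + b - c + d - e + k = 10
  k = 1
  a + b + c + d + e + k = -6
  32a + 16b + 8c + 4d + 2e + k = -65
Solving the system yields a = 1, b = -5, c = -4, d = 6, e = -5, k = 1.
So q(x) = x^5 - 5x^4 - 4x^3 + 6x^2 - 5x + 1.
Then q(3) = -230.

-230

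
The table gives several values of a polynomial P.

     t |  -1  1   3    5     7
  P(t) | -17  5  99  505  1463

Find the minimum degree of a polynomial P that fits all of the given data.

3

Forward differences of the values at t = -1, 1, 3, 5, 7:
  P  : -17  5  99  505  1463
  Δ  : 22  94  406  958
  Δ^2: 72  312  552
  Δ^3: 240  240
  Δ^4: 0
The third differences are constant (240) and nonzero, while all higher differences vanish, so the minimal degree is 3.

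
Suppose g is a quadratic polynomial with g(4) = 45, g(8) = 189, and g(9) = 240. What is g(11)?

Write g(t) = at^2 + bt + c. Substituting each data point gives a linear system:
  16a + 4b + c = 45
  64a + 8b + c = 189
  81a + 9b + c = 240
Solving the system yields a = 3, b = 0, c = -3.
So g(t) = 3t^2 - 3.
Then g(11) = 360.

360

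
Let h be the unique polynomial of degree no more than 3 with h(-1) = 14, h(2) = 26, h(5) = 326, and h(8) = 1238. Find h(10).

2346

Forward differences of the values at s = -1, 2, 5, 8:
  h  : 14  26  326  1238
  Δ  : 12  300  912
  Δ^2: 288  612
  Δ^3: 324
The third differences are constant, confirming degree 3.
Interpolating (Newton forward form) and evaluating at s = 10 gives h(10) = 2346.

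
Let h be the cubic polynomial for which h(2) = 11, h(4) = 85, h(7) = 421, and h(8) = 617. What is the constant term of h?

1

Write h(s) = as^3 + bs^2 + cs + d. Substituting each data point gives a linear system:
  8a + 4b + 2c + d = 11
  64a + 16b + 4c + d = 85
  343a + 49b + 7c + d = 421
  512a + 64b + 8c + d = 617
Solving the system yields a = 1, b = 2, c = -3, d = 1.
So h(s) = s^3 + 2s^2 - 3s + 1.
The constant term is 1.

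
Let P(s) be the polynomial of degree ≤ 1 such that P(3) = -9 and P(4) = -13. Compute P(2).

Using the Lagrange interpolation formula with nodes 3, 4:
  L_0(s) = (s - 4) / -1
  L_1(s) = (s - 3) / 1
Then P(s) = -9·L_0(s) - 13·L_1(s).
Expanding and collecting terms gives P(s) = -4s + 3.
Evaluating at s = 2: P(2) = -5.

-5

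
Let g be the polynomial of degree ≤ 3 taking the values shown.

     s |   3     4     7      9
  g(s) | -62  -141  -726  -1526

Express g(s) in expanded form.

g(s) = -2s^3 - s^2 + 2s - 5

Write g(s) = as^3 + bs^2 + cs + d. Substituting each data point gives a linear system:
  27a + 9b + 3c + d = -62
  64a + 16b + 4c + d = -141
  343a + 49b + 7c + d = -726
  729a + 81b + 9c + d = -1526
Solving the system yields a = -2, b = -1, c = 2, d = -5.
So g(s) = -2s^3 - s^2 + 2s - 5.
Check: g(7) = -726. ✓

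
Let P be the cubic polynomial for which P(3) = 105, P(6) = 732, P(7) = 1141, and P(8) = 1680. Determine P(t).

P(t) = 3t^3 + 2t^2 + 2t

Write P(t) = at^3 + bt^2 + ct + d. Substituting each data point gives a linear system:
  27a + 9b + 3c + d = 105
  216a + 36b + 6c + d = 732
  343a + 49b + 7c + d = 1141
  512a + 64b + 8c + d = 1680
Solving the system yields a = 3, b = 2, c = 2, d = 0.
So P(t) = 3t^3 + 2t^2 + 2t.
Check: P(3) = 105. ✓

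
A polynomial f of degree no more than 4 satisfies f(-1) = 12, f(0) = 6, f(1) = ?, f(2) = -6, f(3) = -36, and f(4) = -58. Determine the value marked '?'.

The 5 known points determine the degree-4 polynomial uniquely.
Write f(n) = an^4 + bn^3 + cn^2 + dn + e. Substituting each data point gives a linear system:
  a - b + c - d + e = 12
  e = 6
  16a + 8b + 4c + 2d + e = -6
  81a + 27b + 9c + 3d + e = -36
  256a + 64b + 16c + 4d + e = -58
Solving the system yields a = 1, b = -6, c = 3, d = 4, e = 6.
So f(n) = n⁴ - 6n³ + 3n² + 4n + 6.
Then f(1) = 8.

8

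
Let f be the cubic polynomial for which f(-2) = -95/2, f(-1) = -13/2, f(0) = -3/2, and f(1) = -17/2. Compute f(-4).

Using the Lagrange interpolation formula with nodes -2, -1, 0, 1:
  L_0(x) = (x + 1)x(x - 1) / -6
  L_1(x) = (x + 2)x(x - 1) / 2
  L_2(x) = (x + 2)(x + 1)(x - 1) / -2
  L_3(x) = (x + 2)(x + 1)x / 6
Then f(x) = -95/2·L_0(x) - 13/2·L_1(x) - 3/2·L_2(x) - 17/2·L_3(x).
Expanding and collecting terms gives f(x) = 4x^3 - 6x^2 - 5x - 3/2.
Evaluating at x = -4: f(-4) = -667/2.

-667/2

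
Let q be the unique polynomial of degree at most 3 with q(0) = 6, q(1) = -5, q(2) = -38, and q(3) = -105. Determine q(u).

q(u) = -2u^3 - 5u^2 - 4u + 6

Write q(u) = au^3 + bu^2 + cu + d. Substituting each data point gives a linear system:
  d = 6
  a + b + c + d = -5
  8a + 4b + 2c + d = -38
  27a + 9b + 3c + d = -105
Solving the system yields a = -2, b = -5, c = -4, d = 6.
So q(u) = -2u^3 - 5u^2 - 4u + 6.
Check: q(0) = 6. ✓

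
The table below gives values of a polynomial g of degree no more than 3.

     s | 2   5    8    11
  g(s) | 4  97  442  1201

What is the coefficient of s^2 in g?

-1

Write g(s) = as^3 + bs^2 + cs + d. Substituting each data point gives a linear system:
  8a + 4b + 2c + d = 4
  125a + 25b + 5c + d = 97
  512a + 64b + 8c + d = 442
  1331a + 121b + 11c + d = 1201
Solving the system yields a = 1, b = -1, c = -1, d = 2.
So g(s) = s^3 - s^2 - s + 2.
The coefficient of s^2 is -1.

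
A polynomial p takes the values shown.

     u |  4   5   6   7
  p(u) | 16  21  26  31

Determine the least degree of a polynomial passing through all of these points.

1

Forward differences of the values at u = 4, 5, 6, 7:
  p  : 16  21  26  31
  Δ  : 5  5  5
  Δ^2: 0  0
  Δ^3: 0
The first differences are constant (5) and nonzero, while all higher differences vanish, so the minimal degree is 1.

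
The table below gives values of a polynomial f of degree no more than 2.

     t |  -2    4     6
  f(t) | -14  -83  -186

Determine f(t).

f(t) = -5t^2 - (3/2)t + 3

Write f(t) = at^2 + bt + c. Substituting each data point gives a linear system:
  4a - 2b + c = -14
  16a + 4b + c = -83
  36a + 6b + c = -186
Solving the system yields a = -5, b = -3/2, c = 3.
So f(t) = -5t^2 - (3/2)t + 3.
Check: f(-2) = -14. ✓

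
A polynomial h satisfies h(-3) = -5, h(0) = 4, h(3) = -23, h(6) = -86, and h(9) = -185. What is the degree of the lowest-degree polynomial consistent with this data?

2

Forward differences of the values at t = -3, 0, 3, 6, 9:
  h  : -5  4  -23  -86  -185
  Δ  : 9  -27  -63  -99
  Δ^2: -36  -36  -36
  Δ^3: 0  0
  Δ^4: 0
The second differences are constant (-36) and nonzero, while all higher differences vanish, so the minimal degree is 2.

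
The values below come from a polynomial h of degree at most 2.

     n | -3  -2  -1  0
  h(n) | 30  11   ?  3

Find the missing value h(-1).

On equispaced nodes a degree-2 polynomial has vanishing third forward difference, so
  - h(-3) + 3·h(-2) - 3·h(-1) + h(0) = 0.
Substituting the known values and solving for h(-1):
  -3·h(-1) = -6
  h(-1) = 2.

2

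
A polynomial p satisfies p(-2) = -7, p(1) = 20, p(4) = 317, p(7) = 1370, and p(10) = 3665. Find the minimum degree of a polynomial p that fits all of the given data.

3

Forward differences of the values at x = -2, 1, 4, 7, 10:
  p  : -7  20  317  1370  3665
  Δ  : 27  297  1053  2295
  Δ^2: 270  756  1242
  Δ^3: 486  486
  Δ^4: 0
The third differences are constant (486) and nonzero, while all higher differences vanish, so the minimal degree is 3.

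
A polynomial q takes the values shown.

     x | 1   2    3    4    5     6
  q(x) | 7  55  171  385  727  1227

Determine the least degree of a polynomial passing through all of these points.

Forward differences of the values at x = 1, 2, 3, 4, 5, 6:
  q  : 7  55  171  385  727  1227
  Δ  : 48  116  214  342  500
  Δ^2: 68  98  128  158
  Δ^3: 30  30  30
  Δ^4: 0  0
  Δ^5: 0
The third differences are constant (30) and nonzero, while all higher differences vanish, so the minimal degree is 3.

3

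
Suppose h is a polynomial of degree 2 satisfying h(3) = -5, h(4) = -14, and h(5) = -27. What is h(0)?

Using the Lagrange interpolation formula with nodes 3, 4, 5:
  L_0(s) = (s - 4)(s - 5) / 2
  L_1(s) = (s - 3)(s - 5) / -1
  L_2(s) = (s - 3)(s - 4) / 2
Then h(s) = -5·L_0(s) - 14·L_1(s) - 27·L_2(s).
Expanding and collecting terms gives h(s) = -2s² + 5s - 2.
Evaluating at s = 0: h(0) = -2.

-2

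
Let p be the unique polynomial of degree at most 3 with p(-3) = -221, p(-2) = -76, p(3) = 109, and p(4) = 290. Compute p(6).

Write p(x) = ax^3 + bx^2 + cx + d. Substituting each data point gives a linear system:
  -27a + 9b - 3c + d = -221
  -8a + 4b - 2c + d = -76
  27a + 9b + 3c + d = 109
  64a + 16b + 4c + d = 290
Solving the system yields a = 6, b = -6, c = 1, d = -2.
So p(x) = 6x^3 - 6x^2 + x - 2.
Then p(6) = 1084.

1084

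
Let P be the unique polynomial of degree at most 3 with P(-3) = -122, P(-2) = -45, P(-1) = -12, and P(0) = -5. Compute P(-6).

Using the Lagrange interpolation formula with nodes -3, -2, -1, 0:
  L_0(u) = (u + 2)(u + 1)u / -6
  L_1(u) = (u + 3)(u + 1)u / 2
  L_2(u) = (u + 3)(u + 2)u / -2
  L_3(u) = (u + 3)(u + 2)(u + 1) / 6
Then P(u) = -122·L_0(u) - 45·L_1(u) - 12·L_2(u) - 5·L_3(u).
Expanding and collecting terms gives P(u) = 3u³ - 4u² - 5.
Evaluating at u = -6: P(-6) = -797.

-797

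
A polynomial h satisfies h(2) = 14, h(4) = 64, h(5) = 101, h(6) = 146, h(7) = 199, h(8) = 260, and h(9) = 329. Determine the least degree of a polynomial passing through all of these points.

2

Divided differences on the nodes 2, 4, 5, 6, 7, 8, 9:
  order 0: 14  64  101  146  199  260  329
  order 1: 25  37  45  53  61  69
  order 2: 4  4  4  4  4
  order 3: 0  0  0  0
  order 4: 0  0  0
  order 5: 0  0
  order 6: 0
The order-2 divided differences are all 4 (nonzero) and every higher order vanishes, so the data lies on a polynomial of degree exactly 2.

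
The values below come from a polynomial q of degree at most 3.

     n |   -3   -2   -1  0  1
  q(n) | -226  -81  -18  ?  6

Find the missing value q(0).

-1

The 4 known points determine the degree-3 polynomial uniquely.
Write q(n) = an^3 + bn^2 + cn + d. Substituting each data point gives a linear system:
  -27a + 9b - 3c + d = -226
  -8a + 4b - 2c + d = -81
  -a + b - c + d = -18
  a + b + c + d = 6
Solving the system yields a = 6, b = -5, c = 6, d = -1.
So q(n) = 6n³ - 5n² + 6n - 1.
Then q(0) = -1.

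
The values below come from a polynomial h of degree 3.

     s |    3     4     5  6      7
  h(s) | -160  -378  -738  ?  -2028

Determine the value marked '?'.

-1276

The 4 known points determine the degree-3 polynomial uniquely.
Write h(s) = as^3 + bs^2 + cs + d. Substituting each data point gives a linear system:
  27a + 9b + 3c + d = -160
  64a + 16b + 4c + d = -378
  125a + 25b + 5c + d = -738
  343a + 49b + 7c + d = -2028
Solving the system yields a = -6, b = 1, c = -3, d = 2.
So h(s) = -6s^3 + s^2 - 3s + 2.
Then h(6) = -1276.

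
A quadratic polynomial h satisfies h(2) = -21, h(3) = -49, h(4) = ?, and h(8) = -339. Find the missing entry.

The 3 known points determine the degree-2 polynomial uniquely.
Write h(t) = at^2 + bt + c. Substituting each data point gives a linear system:
  4a + 2b + c = -21
  9a + 3b + c = -49
  64a + 8b + c = -339
Solving the system yields a = -5, b = -3, c = 5.
So h(t) = -5t^2 - 3t + 5.
Then h(4) = -87.

-87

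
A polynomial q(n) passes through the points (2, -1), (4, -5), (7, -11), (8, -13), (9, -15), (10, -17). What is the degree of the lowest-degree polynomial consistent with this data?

Divided differences on the nodes 2, 4, 7, 8, 9, 10:
  order 0: -1  -5  -11  -13  -15  -17
  order 1: -2  -2  -2  -2  -2
  order 2: 0  0  0  0
  order 3: 0  0  0
  order 4: 0  0
  order 5: 0
The order-1 divided differences are all -2 (nonzero) and every higher order vanishes, so the data lies on a polynomial of degree exactly 1.

1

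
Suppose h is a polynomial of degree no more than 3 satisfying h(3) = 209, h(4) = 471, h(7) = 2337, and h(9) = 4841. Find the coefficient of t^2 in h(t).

6

Write h(t) = at^3 + bt^2 + ct + d. Substituting each data point gives a linear system:
  27a + 9b + 3c + d = 209
  64a + 16b + 4c + d = 471
  343a + 49b + 7c + d = 2337
  729a + 81b + 9c + d = 4841
Solving the system yields a = 6, b = 6, c = -2, d = -1.
So h(t) = 6t³ + 6t² - 2t - 1.
The coefficient of t^2 is 6.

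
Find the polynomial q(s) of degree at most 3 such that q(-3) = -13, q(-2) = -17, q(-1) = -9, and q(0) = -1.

q(s) = -2s^3 - 6s^2 + 4s - 1

Write q(s) = as^3 + bs^2 + cs + d. Substituting each data point gives a linear system:
  -27a + 9b - 3c + d = -13
  -8a + 4b - 2c + d = -17
  -a + b - c + d = -9
  d = -1
Solving the system yields a = -2, b = -6, c = 4, d = -1.
So q(s) = -2s^3 - 6s^2 + 4s - 1.
Check: q(-1) = -9. ✓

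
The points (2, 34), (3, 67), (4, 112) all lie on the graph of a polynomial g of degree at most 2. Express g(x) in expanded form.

Write g(x) = ax^2 + bx + c. Substituting each data point gives a linear system:
  4a + 2b + c = 34
  9a + 3b + c = 67
  16a + 4b + c = 112
Solving the system yields a = 6, b = 3, c = 4.
So g(x) = 6x^2 + 3x + 4.
Check: g(3) = 67. ✓

g(x) = 6x^2 + 3x + 4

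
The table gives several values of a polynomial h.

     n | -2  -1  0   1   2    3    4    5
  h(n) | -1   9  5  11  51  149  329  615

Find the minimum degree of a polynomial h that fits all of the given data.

Forward differences of the values at n = -2, -1, 0, 1, 2, 3, 4, 5:
  h  : -1  9  5  11  51  149  329  615
  Δ  : 10  -4  6  40  98  180  286
  Δ^2: -14  10  34  58  82  106
  Δ^3: 24  24  24  24  24
  Δ^4: 0  0  0  0
  Δ^5: 0  0  0
  Δ^6: 0  0
  Δ^7: 0
The third differences are constant (24) and nonzero, while all higher differences vanish, so the minimal degree is 3.

3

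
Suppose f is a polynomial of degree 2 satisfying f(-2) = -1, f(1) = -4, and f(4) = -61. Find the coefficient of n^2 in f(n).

Write f(n) = an^2 + bn + c. Substituting each data point gives a linear system:
  4a - 2b + c = -1
  a + b + c = -4
  16a + 4b + c = -61
Solving the system yields a = -3, b = -4, c = 3.
So f(n) = -3n^2 - 4n + 3.
The leading coefficient is -3.

-3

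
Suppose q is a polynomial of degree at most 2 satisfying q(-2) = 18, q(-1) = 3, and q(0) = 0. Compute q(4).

108

Forward differences of the values at x = -2, -1, 0:
  q  : 18  3  0
  Δ  : -15  -3
  Δ^2: 12
The second differences are constant, confirming degree 2.
Interpolating (Newton forward form) and evaluating at x = 4 gives q(4) = 108.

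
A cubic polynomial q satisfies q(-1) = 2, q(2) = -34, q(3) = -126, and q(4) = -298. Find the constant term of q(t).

6

Write q(t) = at^3 + bt^2 + ct + d. Substituting each data point gives a linear system:
  -a + b - c + d = 2
  8a + 4b + 2c + d = -34
  27a + 9b + 3c + d = -126
  64a + 16b + 4c + d = -298
Solving the system yields a = -4, b = -4, c = 4, d = 6.
So q(t) = -4t³ - 4t² + 4t + 6.
The constant term is 6.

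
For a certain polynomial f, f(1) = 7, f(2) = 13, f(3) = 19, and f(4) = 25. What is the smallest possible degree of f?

1

Forward differences of the values at u = 1, 2, 3, 4:
  f  : 7  13  19  25
  Δ  : 6  6  6
  Δ^2: 0  0
  Δ^3: 0
The first differences are constant (6) and nonzero, while all higher differences vanish, so the minimal degree is 1.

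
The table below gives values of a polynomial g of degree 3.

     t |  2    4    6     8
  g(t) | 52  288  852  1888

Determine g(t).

Using the Lagrange interpolation formula with nodes 2, 4, 6, 8:
  L_0(t) = (t - 4)(t - 6)(t - 8) / -48
  L_1(t) = (t - 2)(t - 6)(t - 8) / 16
  L_2(t) = (t - 2)(t - 4)(t - 8) / -16
  L_3(t) = (t - 2)(t - 4)(t - 6) / 48
Then g(t) = 52·L_0(t) + 288·L_1(t) + 852·L_2(t) + 1888·L_3(t).
Expanding and collecting terms gives g(t) = 3t^3 + 5t^2 + 4t.
Check: g(6) = 852. ✓

g(t) = 3t^3 + 5t^2 + 4t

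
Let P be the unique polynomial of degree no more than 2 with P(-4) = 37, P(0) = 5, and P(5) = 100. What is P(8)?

229

Using the Lagrange interpolation formula with nodes -4, 0, 5:
  L_0(n) = n(n - 5) / 36
  L_1(n) = (n + 4)(n - 5) / -20
  L_2(n) = (n + 4)n / 45
Then P(n) = 37·L_0(n) + 5·L_1(n) + 100·L_2(n).
Expanding and collecting terms gives P(n) = 3n² + 4n + 5.
Evaluating at n = 8: P(8) = 229.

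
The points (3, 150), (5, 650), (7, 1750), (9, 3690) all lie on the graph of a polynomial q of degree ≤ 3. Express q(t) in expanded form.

Write q(t) = at^3 + bt^2 + ct + d. Substituting each data point gives a linear system:
  27a + 9b + 3c + d = 150
  125a + 25b + 5c + d = 650
  343a + 49b + 7c + d = 1750
  729a + 81b + 9c + d = 3690
Solving the system yields a = 5, b = 0, c = 5, d = 0.
So q(t) = 5t^3 + 5t.
Check: q(7) = 1750. ✓

q(t) = 5t^3 + 5t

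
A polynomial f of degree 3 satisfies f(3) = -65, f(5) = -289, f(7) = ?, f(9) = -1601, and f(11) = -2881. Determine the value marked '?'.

On equispaced nodes a degree-3 polynomial has vanishing fourth forward difference, so
  f(3) - 4·f(5) + 6·f(7) - 4·f(9) + f(11) = 0.
Substituting the known values and solving for f(7):
  6·f(7) = -4614
  f(7) = -769.

-769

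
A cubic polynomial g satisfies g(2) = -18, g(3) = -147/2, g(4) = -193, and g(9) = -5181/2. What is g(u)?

g(u) = -4u^3 + 4u^2 + (1/2)u - 3

Write g(u) = au^3 + bu^2 + cu + d. Substituting each data point gives a linear system:
  8a + 4b + 2c + d = -18
  27a + 9b + 3c + d = -147/2
  64a + 16b + 4c + d = -193
  729a + 81b + 9c + d = -5181/2
Solving the system yields a = -4, b = 4, c = 1/2, d = -3.
So g(u) = -4u³ + 4u² + (1/2)u - 3.
Check: g(9) = -5181/2. ✓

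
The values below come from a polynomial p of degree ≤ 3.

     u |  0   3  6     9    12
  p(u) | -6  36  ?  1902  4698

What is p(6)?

510

The 4 known points determine the degree-3 polynomial uniquely.
Write p(u) = au^3 + bu^2 + cu + d. Substituting each data point gives a linear system:
  d = -6
  27a + 9b + 3c + d = 36
  729a + 81b + 9c + d = 1902
  1728a + 144b + 12c + d = 4698
Solving the system yields a = 3, b = -3, c = -4, d = -6.
So p(u) = 3u³ - 3u² - 4u - 6.
Then p(6) = 510.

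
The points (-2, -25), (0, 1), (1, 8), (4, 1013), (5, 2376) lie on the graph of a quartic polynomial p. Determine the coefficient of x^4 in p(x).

3

Write p(x) = ax^4 + bx^3 + cx^2 + dx + e. Substituting each data point gives a linear system:
  16a - 8b + 4c - 2d + e = -25
  e = 1
  a + b + c + d + e = 8
  256a + 64b + 16c + 4d + e = 1013
  625a + 125b + 25c + 5d + e = 2376
Solving the system yields a = 3, b = 5, c = -6, d = 5, e = 1.
So p(x) = 3x⁴ + 5x³ - 6x² + 5x + 1.
The leading coefficient is 3.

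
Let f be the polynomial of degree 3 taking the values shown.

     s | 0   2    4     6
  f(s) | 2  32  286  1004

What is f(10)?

4792

Using the Lagrange interpolation formula with nodes 0, 2, 4, 6:
  L_0(s) = (s - 2)(s - 4)(s - 6) / -48
  L_1(s) = s(s - 4)(s - 6) / 16
  L_2(s) = s(s - 2)(s - 6) / -16
  L_3(s) = s(s - 2)(s - 4) / 48
Then f(s) = 2·L_0(s) + 32·L_1(s) + 286·L_2(s) + 1004·L_3(s).
Expanding and collecting terms gives f(s) = 5s³ - 2s² - s + 2.
Evaluating at s = 10: f(10) = 4792.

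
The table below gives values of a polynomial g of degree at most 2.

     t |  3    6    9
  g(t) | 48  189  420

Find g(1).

Write g(t) = at^2 + bt + c. Substituting each data point gives a linear system:
  9a + 3b + c = 48
  36a + 6b + c = 189
  81a + 9b + c = 420
Solving the system yields a = 5, b = 2, c = -3.
So g(t) = 5t² + 2t - 3.
Then g(1) = 4.

4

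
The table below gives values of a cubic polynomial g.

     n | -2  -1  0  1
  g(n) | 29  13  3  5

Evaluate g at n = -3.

45

Forward differences of the values at n = -2, -1, 0, 1:
  g  : 29  13  3  5
  Δ  : -16  -10  2
  Δ^2: 6  12
  Δ^3: 6
The third differences are constant, confirming degree 3.
Interpolating (Newton forward form) and evaluating at n = -3 gives g(-3) = 45.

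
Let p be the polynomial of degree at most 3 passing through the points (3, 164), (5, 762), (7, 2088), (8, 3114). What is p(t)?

Write p(t) = at^3 + bt^2 + ct + d. Substituting each data point gives a linear system:
  27a + 9b + 3c + d = 164
  125a + 25b + 5c + d = 762
  343a + 49b + 7c + d = 2088
  512a + 64b + 8c + d = 3114
Solving the system yields a = 6, b = 1, c = -3, d = 2.
So p(t) = 6t^3 + t^2 - 3t + 2.
Check: p(7) = 2088. ✓

p(t) = 6t^3 + t^2 - 3t + 2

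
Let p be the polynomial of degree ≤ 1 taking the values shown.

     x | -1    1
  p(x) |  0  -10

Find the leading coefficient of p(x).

Write p(x) = ax + b. Substituting each data point gives a linear system:
  -a + b = 0
  a + b = -10
Solving the system yields a = -5, b = -5.
So p(x) = -5x - 5.
The leading coefficient is -5.

-5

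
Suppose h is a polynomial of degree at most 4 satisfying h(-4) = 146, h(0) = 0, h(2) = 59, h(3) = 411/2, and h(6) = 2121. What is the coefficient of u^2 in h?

Write h(u) = au^4 + bu^3 + cu^2 + du + e. Substituting each data point gives a linear system:
  256a - 64b + 16c - 4d + e = 146
  e = 0
  16a + 8b + 4c + 2d + e = 59
  81a + 27b + 9c + 3d + e = 411/2
  1296a + 216b + 36c + 6d + e = 2121
Solving the system yields a = 1, b = 3, c = 5, d = -1/2, e = 0.
So h(u) = u⁴ + 3u³ + 5u² - (1/2)u.
The coefficient of u^2 is 5.

5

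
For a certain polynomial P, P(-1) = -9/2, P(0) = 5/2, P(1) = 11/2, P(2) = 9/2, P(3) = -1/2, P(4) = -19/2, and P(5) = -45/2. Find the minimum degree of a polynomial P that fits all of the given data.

2

Forward differences of the values at s = -1, 0, 1, 2, 3, 4, 5:
  P  : -9/2  5/2  11/2  9/2  -1/2  -19/2  -45/2
  Δ  : 7  3  -1  -5  -9  -13
  Δ^2: -4  -4  -4  -4  -4
  Δ^3: 0  0  0  0
  Δ^4: 0  0  0
  Δ^5: 0  0
  Δ^6: 0
The second differences are constant (-4) and nonzero, while all higher differences vanish, so the minimal degree is 2.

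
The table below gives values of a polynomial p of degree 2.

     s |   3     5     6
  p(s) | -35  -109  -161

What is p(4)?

-67

Using the Lagrange interpolation formula with nodes 3, 5, 6:
  L_0(s) = (s - 5)(s - 6) / 6
  L_1(s) = (s - 3)(s - 6) / -2
  L_2(s) = (s - 3)(s - 5) / 3
Then p(s) = -35·L_0(s) - 109·L_1(s) - 161·L_2(s).
Expanding and collecting terms gives p(s) = -5s² + 3s + 1.
Evaluating at s = 4: p(4) = -67.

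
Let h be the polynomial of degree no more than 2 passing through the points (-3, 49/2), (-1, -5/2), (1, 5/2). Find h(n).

Write h(n) = an^2 + bn + c. Substituting each data point gives a linear system:
  9a - 3b + c = 49/2
  a - b + c = -5/2
  a + b + c = 5/2
Solving the system yields a = 4, b = 5/2, c = -4.
So h(n) = 4n² + (5/2)n - 4.
Check: h(-1) = -5/2. ✓

h(n) = 4n^2 + (5/2)n - 4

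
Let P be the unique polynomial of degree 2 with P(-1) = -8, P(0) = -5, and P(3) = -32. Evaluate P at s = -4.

Write P(s) = as^2 + bs + c. Substituting each data point gives a linear system:
  a - b + c = -8
  c = -5
  9a + 3b + c = -32
Solving the system yields a = -3, b = 0, c = -5.
So P(s) = -3s² - 5.
Then P(-4) = -53.

-53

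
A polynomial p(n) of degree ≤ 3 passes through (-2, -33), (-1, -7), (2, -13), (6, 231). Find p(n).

Using the Lagrange interpolation formula with nodes -2, -1, 2, 6:
  L_0(n) = (n + 1)(n - 2)(n - 6) / -32
  L_1(n) = (n + 2)(n - 2)(n - 6) / 21
  L_2(n) = (n + 2)(n + 1)(n - 6) / -48
  L_3(n) = (n + 2)(n + 1)(n - 2) / 224
Then p(n) = -33·L_0(n) - 7·L_1(n) - 13·L_2(n) + 231·L_3(n).
Expanding and collecting terms gives p(n) = 2n³ - 5n² - 3n - 3.
Check: p(-1) = -7. ✓

p(n) = 2n^3 - 5n^2 - 3n - 3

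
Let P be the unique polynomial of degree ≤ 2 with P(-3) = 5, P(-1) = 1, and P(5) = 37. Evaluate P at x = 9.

Using the Lagrange interpolation formula with nodes -3, -1, 5:
  L_0(x) = (x + 1)(x - 5) / 16
  L_1(x) = (x + 3)(x - 5) / -12
  L_2(x) = (x + 3)(x + 1) / 48
Then P(x) = 5·L_0(x) + 1·L_1(x) + 37·L_2(x).
Expanding and collecting terms gives P(x) = x² + 2x + 2.
Evaluating at x = 9: P(9) = 101.

101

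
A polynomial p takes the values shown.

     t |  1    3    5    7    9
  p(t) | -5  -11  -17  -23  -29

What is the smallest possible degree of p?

Forward differences of the values at t = 1, 3, 5, 7, 9:
  p  : -5  -11  -17  -23  -29
  Δ  : -6  -6  -6  -6
  Δ^2: 0  0  0
  Δ^3: 0  0
  Δ^4: 0
The first differences are constant (-6) and nonzero, while all higher differences vanish, so the minimal degree is 1.

1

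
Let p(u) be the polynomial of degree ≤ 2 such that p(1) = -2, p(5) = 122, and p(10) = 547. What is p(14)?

Using the Lagrange interpolation formula with nodes 1, 5, 10:
  L_0(u) = (u - 5)(u - 10) / 36
  L_1(u) = (u - 1)(u - 10) / -20
  L_2(u) = (u - 1)(u - 5) / 45
Then p(u) = -2·L_0(u) + 122·L_1(u) + 547·L_2(u).
Expanding and collecting terms gives p(u) = 6u^2 - 5u - 3.
Evaluating at u = 14: p(14) = 1103.

1103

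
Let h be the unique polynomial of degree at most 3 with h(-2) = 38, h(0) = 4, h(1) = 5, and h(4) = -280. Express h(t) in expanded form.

h(t) = -5t^3 + t^2 + 5t + 4

Write h(t) = at^3 + bt^2 + ct + d. Substituting each data point gives a linear system:
  -8a + 4b - 2c + d = 38
  d = 4
  a + b + c + d = 5
  64a + 16b + 4c + d = -280
Solving the system yields a = -5, b = 1, c = 5, d = 4.
So h(t) = -5t^3 + t^2 + 5t + 4.
Check: h(1) = 5. ✓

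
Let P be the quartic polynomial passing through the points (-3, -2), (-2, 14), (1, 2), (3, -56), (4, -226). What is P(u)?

P(u) = -u^4 - u^3 + 6u^2 - 2

Write P(u) = au^4 + bu^3 + cu^2 + du + e. Substituting each data point gives a linear system:
  81a - 27b + 9c - 3d + e = -2
  16a - 8b + 4c - 2d + e = 14
  a + b + c + d + e = 2
  81a + 27b + 9c + 3d + e = -56
  256a + 64b + 16c + 4d + e = -226
Solving the system yields a = -1, b = -1, c = 6, d = 0, e = -2.
So P(u) = -u⁴ - u³ + 6u² - 2.
Check: P(-2) = 14. ✓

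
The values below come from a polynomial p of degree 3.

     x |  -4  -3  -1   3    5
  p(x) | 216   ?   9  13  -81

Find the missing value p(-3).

The 4 known points determine the degree-3 polynomial uniquely.
Write p(x) = ax^3 + bx^2 + cx + d. Substituting each data point gives a linear system:
  -64a + 16b - 4c + d = 216
  -a + b - c + d = 9
  27a + 9b + 3c + d = 13
  125a + 25b + 5c + d = -81
Solving the system yields a = -2, b = 6, c = 3, d = 4.
So p(x) = -2x³ + 6x² + 3x + 4.
Then p(-3) = 103.

103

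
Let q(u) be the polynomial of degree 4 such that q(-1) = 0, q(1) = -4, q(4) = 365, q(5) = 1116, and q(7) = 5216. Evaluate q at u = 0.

1

Write q(u) = au^4 + bu^3 + cu^2 + du + e. Substituting each data point gives a linear system:
  a - b + c - d + e = 0
  a + b + c + d + e = -4
  256a + 64b + 16c + 4d + e = 365
  625a + 125b + 25c + 5d + e = 1116
  2401a + 343b + 49c + 7d + e = 5216
Solving the system yields a = 3, b = -5, c = -6, d = 3, e = 1.
So q(u) = 3u⁴ - 5u³ - 6u² + 3u + 1.
Then q(0) = 1.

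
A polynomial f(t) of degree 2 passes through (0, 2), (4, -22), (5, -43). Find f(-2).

-22

Write f(t) = at^2 + bt + c. Substituting each data point gives a linear system:
  c = 2
  16a + 4b + c = -22
  25a + 5b + c = -43
Solving the system yields a = -3, b = 6, c = 2.
So f(t) = -3t^2 + 6t + 2.
Then f(-2) = -22.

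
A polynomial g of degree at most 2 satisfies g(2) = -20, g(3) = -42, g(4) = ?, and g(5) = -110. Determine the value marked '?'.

On equispaced nodes a degree-2 polynomial has vanishing third forward difference, so
  - g(2) + 3·g(3) - 3·g(4) + g(5) = 0.
Substituting the known values and solving for g(4):
  -3·g(4) = 216
  g(4) = -72.

-72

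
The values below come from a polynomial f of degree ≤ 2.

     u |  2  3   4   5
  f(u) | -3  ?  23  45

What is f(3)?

7

The 3 known points determine the degree-2 polynomial uniquely.
Write f(u) = au^2 + bu + c. Substituting each data point gives a linear system:
  4a + 2b + c = -3
  16a + 4b + c = 23
  25a + 5b + c = 45
Solving the system yields a = 3, b = -5, c = -5.
So f(u) = 3u^2 - 5u - 5.
Then f(3) = 7.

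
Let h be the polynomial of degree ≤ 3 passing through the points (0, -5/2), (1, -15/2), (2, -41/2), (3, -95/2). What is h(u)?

h(u) = -u^3 - u^2 - 3u - 5/2

Write h(u) = au^3 + bu^2 + cu + d. Substituting each data point gives a linear system:
  d = -5/2
  a + b + c + d = -15/2
  8a + 4b + 2c + d = -41/2
  27a + 9b + 3c + d = -95/2
Solving the system yields a = -1, b = -1, c = -3, d = -5/2.
So h(u) = -u^3 - u^2 - 3u - 5/2.
Check: h(3) = -95/2. ✓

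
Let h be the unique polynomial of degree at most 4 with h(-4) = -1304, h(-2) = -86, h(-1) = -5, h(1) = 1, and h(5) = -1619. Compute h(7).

Write h(x) = ax^4 + bx^3 + cx^2 + dx + e. Substituting each data point gives a linear system:
  256a - 64b + 16c - 4d + e = -1304
  16a - 8b + 4c - 2d + e = -86
  a - b + c - d + e = -5
  a + b + c + d + e = 1
  625a + 125b + 25c + 5d + e = -1619
Solving the system yields a = -4, b = 6, c = 6, d = -3, e = -4.
So h(x) = -4x⁴ + 6x³ + 6x² - 3x - 4.
Then h(7) = -7277.

-7277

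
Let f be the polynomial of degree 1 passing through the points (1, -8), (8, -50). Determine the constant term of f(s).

Write f(s) = as + b. Substituting each data point gives a linear system:
  a + b = -8
  8a + b = -50
Solving the system yields a = -6, b = -2.
So f(s) = -6s - 2.
The constant term is -2.

-2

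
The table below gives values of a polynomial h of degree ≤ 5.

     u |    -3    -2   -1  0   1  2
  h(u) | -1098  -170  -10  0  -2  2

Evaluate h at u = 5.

5990

Write h(u) = au^5 + bu^4 + cu^3 + du^2 + eu + k. Substituting each data point gives a linear system:
  -243a + 81b - 27c + 9d - 3e + k = -1098
  -32a + 16b - 8c + 4d - 2e + k = -170
  -a + b - c + d - e + k = -10
  k = 0
  a + b + c + d + e + k = -2
  32a + 16b + 8c + 4d + 2e + k = 2
Solving the system yields a = 3, b = -5, c = -2, d = -1, e = 3, k = 0.
So h(u) = 3u^5 - 5u^4 - 2u^3 - u^2 + 3u.
Then h(5) = 5990.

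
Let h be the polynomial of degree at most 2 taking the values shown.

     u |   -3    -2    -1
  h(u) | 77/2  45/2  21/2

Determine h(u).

Write h(u) = au^2 + bu + c. Substituting each data point gives a linear system:
  9a - 3b + c = 77/2
  4a - 2b + c = 45/2
  a - b + c = 21/2
Solving the system yields a = 2, b = -6, c = 5/2.
So h(u) = 2u² - 6u + 5/2.
Check: h(-2) = 45/2. ✓

h(u) = 2u^2 - 6u + 5/2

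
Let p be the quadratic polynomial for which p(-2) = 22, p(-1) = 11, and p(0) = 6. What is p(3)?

27

Forward differences of the values at u = -2, -1, 0:
  p  : 22  11  6
  Δ  : -11  -5
  Δ^2: 6
The second differences are constant, confirming degree 2.
Interpolating (Newton forward form) and evaluating at u = 3 gives p(3) = 27.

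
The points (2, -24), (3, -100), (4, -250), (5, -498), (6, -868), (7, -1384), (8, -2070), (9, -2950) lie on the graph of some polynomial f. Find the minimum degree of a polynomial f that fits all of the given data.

Forward differences of the values at u = 2, 3, 4, 5, 6, 7, 8, 9:
  f  : -24  -100  -250  -498  -868  -1384  -2070  -2950
  Δ  : -76  -150  -248  -370  -516  -686  -880
  Δ^2: -74  -98  -122  -146  -170  -194
  Δ^3: -24  -24  -24  -24  -24
  Δ^4: 0  0  0  0
  Δ^5: 0  0  0
  Δ^6: 0  0
  Δ^7: 0
The third differences are constant (-24) and nonzero, while all higher differences vanish, so the minimal degree is 3.

3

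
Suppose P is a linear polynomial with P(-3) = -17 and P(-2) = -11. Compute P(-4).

Using the Lagrange interpolation formula with nodes -3, -2:
  L_0(t) = (t + 2) / -1
  L_1(t) = (t + 3) / 1
Then P(t) = -17·L_0(t) - 11·L_1(t).
Expanding and collecting terms gives P(t) = 6t + 1.
Evaluating at t = -4: P(-4) = -23.

-23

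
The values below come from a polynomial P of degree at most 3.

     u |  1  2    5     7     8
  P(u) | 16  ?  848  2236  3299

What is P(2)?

The 4 known points determine the degree-3 polynomial uniquely.
Write P(u) = au^3 + bu^2 + cu + d. Substituting each data point gives a linear system:
  a + b + c + d = 16
  125a + 25b + 5c + d = 848
  343a + 49b + 7c + d = 2236
  512a + 64b + 8c + d = 3299
Solving the system yields a = 6, b = 3, c = 4, d = 3.
So P(u) = 6u^3 + 3u^2 + 4u + 3.
Then P(2) = 71.

71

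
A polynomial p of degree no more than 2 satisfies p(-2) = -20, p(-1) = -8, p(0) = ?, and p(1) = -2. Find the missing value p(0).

-2

The 3 known points determine the degree-2 polynomial uniquely.
Write p(u) = au^2 + bu + c. Substituting each data point gives a linear system:
  4a - 2b + c = -20
  a - b + c = -8
  a + b + c = -2
Solving the system yields a = -3, b = 3, c = -2.
So p(u) = -3u² + 3u - 2.
Then p(0) = -2.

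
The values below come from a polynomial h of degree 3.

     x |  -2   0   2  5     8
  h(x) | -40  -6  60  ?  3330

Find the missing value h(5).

The 4 known points determine the degree-3 polynomial uniquely.
Write h(x) = ax^3 + bx^2 + cx + d. Substituting each data point gives a linear system:
  -8a + 4b - 2c + d = -40
  d = -6
  8a + 4b + 2c + d = 60
  512a + 64b + 8c + d = 3330
Solving the system yields a = 6, b = 4, c = 1, d = -6.
So h(x) = 6x^3 + 4x^2 + x - 6.
Then h(5) = 849.

849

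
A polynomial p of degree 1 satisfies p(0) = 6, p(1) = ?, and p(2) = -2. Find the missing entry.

2

The 2 known points determine the degree-1 polynomial uniquely.
Write p(u) = au + b. Substituting each data point gives a linear system:
  b = 6
  2a + b = -2
Solving the system yields a = -4, b = 6.
So p(u) = -4u + 6.
Then p(1) = 2.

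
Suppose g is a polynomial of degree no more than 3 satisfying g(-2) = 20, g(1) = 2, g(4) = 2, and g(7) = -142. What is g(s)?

g(s) = -s^3 + 4s^2 + s - 2

Write g(s) = as^3 + bs^2 + cs + d. Substituting each data point gives a linear system:
  -8a + 4b - 2c + d = 20
  a + b + c + d = 2
  64a + 16b + 4c + d = 2
  343a + 49b + 7c + d = -142
Solving the system yields a = -1, b = 4, c = 1, d = -2.
So g(s) = -s^3 + 4s^2 + s - 2.
Check: g(-2) = 20. ✓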